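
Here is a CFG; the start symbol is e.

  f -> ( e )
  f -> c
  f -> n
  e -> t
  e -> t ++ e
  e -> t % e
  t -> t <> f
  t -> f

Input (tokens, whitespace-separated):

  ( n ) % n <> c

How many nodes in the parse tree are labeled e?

[e [t [f ( [e [t [f n]]] )]] % [e [t [t [f n]] <> [f c]]]]

3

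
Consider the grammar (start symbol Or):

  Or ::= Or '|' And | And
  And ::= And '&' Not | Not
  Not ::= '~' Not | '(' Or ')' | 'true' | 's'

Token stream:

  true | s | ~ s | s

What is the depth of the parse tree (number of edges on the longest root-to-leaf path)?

6

[Or [Or [Or [Or [And [Not true]]] | [And [Not s]]] | [And [Not ~ [Not s]]]] | [And [Not s]]]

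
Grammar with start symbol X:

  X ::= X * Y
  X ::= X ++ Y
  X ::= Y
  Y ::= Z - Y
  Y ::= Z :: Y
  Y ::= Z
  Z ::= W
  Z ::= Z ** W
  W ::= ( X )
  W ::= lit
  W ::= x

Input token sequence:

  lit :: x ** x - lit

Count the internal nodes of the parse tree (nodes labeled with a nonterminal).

12

[X [Y [Z [W lit]] :: [Y [Z [Z [W x]] ** [W x]] - [Y [Z [W lit]]]]]]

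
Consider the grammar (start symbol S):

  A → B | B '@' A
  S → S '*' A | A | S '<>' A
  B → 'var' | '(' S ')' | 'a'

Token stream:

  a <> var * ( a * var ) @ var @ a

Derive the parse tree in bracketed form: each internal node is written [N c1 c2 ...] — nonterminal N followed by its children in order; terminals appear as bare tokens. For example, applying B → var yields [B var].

S
S * A
S <> A * A
A <> A * A
B <> A * A
a <> A * A
a <> B * A
a <> var * A
a <> var * B @ A
a <> var * ( S ) @ A
a <> var * ( S * A ) @ A
a <> var * ( A * A ) @ A
a <> var * ( B * A ) @ A
a <> var * ( a * A ) @ A
a <> var * ( a * B ) @ A
a <> var * ( a * var ) @ A
a <> var * ( a * var ) @ B @ A
a <> var * ( a * var ) @ var @ A
a <> var * ( a * var ) @ var @ B
a <> var * ( a * var ) @ var @ a

[S [S [S [A [B a]]] <> [A [B var]]] * [A [B ( [S [S [A [B a]]] * [A [B var]]] )] @ [A [B var] @ [A [B a]]]]]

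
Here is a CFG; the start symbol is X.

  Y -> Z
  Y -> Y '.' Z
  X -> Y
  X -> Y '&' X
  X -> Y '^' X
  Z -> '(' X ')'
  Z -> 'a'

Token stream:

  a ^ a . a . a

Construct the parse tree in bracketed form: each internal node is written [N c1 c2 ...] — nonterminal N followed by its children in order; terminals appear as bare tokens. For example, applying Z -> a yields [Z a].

X
Y ^ X
Z ^ X
a ^ X
a ^ Y
a ^ Y . Z
a ^ Y . Z . Z
a ^ Z . Z . Z
a ^ a . Z . Z
a ^ a . a . Z
a ^ a . a . a

[X [Y [Z a]] ^ [X [Y [Y [Y [Z a]] . [Z a]] . [Z a]]]]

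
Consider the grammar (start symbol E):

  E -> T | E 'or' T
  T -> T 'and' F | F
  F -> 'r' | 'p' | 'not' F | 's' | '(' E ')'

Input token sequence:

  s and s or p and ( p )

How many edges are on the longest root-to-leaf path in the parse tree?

[E [E [T [T [F s]] and [F s]]] or [T [T [F p]] and [F ( [E [T [F p]]] )]]]

6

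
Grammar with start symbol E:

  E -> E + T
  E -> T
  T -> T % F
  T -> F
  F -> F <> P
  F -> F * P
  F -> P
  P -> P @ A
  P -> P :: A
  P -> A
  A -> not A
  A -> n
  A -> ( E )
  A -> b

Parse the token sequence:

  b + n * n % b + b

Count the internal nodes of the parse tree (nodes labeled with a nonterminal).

22

[E [E [E [T [F [P [A b]]]]] + [T [T [F [F [P [A n]]] * [P [A n]]]] % [F [P [A b]]]]] + [T [F [P [A b]]]]]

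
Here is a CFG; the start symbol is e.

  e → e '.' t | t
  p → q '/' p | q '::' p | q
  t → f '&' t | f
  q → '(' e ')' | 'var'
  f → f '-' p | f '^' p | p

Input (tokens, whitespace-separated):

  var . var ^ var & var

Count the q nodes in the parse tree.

4

[e [e [t [f [p [q var]]]]] . [t [f [f [p [q var]]] ^ [p [q var]]] & [t [f [p [q var]]]]]]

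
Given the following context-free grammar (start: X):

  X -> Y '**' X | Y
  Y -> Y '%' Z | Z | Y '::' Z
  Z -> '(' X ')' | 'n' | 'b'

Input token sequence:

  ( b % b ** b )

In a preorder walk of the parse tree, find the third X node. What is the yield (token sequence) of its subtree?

[X [Y [Z ( [X [Y [Y [Z b]] % [Z b]] ** [X [Y [Z b]]]] )]]]

b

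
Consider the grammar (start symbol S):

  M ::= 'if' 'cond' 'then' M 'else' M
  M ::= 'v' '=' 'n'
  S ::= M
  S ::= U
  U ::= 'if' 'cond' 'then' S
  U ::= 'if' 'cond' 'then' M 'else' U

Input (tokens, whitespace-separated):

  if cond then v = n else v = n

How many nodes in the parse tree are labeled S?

1

[S [M if cond then [M v = n] else [M v = n]]]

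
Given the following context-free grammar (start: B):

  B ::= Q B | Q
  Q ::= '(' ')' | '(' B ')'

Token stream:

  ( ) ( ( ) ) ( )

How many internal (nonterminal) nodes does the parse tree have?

8

[B [Q ( )] [B [Q ( [B [Q ( )]] )] [B [Q ( )]]]]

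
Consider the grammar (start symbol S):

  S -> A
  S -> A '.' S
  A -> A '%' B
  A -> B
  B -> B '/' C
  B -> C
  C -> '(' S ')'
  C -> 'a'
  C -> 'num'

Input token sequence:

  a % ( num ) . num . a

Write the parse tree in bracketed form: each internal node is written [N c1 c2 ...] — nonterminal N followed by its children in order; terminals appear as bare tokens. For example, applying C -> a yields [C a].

S
A . S
A % B . S
B % B . S
C % B . S
a % B . S
a % C . S
a % ( S ) . S
a % ( A ) . S
a % ( B ) . S
a % ( C ) . S
a % ( num ) . S
a % ( num ) . A . S
a % ( num ) . B . S
a % ( num ) . C . S
a % ( num ) . num . S
a % ( num ) . num . A
a % ( num ) . num . B
a % ( num ) . num . C
a % ( num ) . num . a

[S [A [A [B [C a]]] % [B [C ( [S [A [B [C num]]]] )]]] . [S [A [B [C num]]] . [S [A [B [C a]]]]]]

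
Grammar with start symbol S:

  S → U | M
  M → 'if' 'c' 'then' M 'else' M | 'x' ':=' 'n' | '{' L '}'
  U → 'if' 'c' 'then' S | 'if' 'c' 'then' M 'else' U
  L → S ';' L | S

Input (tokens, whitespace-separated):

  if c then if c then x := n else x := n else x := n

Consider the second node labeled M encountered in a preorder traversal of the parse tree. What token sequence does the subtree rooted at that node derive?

[S [M if c then [M if c then [M x := n] else [M x := n]] else [M x := n]]]

if c then x := n else x := n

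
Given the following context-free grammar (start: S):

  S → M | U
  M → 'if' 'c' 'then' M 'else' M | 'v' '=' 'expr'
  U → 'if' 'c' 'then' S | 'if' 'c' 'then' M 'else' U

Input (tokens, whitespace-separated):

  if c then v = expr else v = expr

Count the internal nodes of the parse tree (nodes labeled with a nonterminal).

[S [M if c then [M v = expr] else [M v = expr]]]

4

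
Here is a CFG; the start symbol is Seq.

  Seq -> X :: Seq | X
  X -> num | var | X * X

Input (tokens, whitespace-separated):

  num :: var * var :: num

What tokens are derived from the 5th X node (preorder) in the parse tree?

num

[Seq [X num] :: [Seq [X [X var] * [X var]] :: [Seq [X num]]]]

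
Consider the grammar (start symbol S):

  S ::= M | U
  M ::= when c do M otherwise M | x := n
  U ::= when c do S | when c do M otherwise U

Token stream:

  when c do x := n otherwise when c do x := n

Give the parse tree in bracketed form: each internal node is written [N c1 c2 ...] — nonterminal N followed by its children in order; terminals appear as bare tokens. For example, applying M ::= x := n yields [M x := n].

[S [U when c do [M x := n] otherwise [U when c do [S [M x := n]]]]]

S
U
when c do M otherwise U
when c do x := n otherwise U
when c do x := n otherwise when c do S
when c do x := n otherwise when c do M
when c do x := n otherwise when c do x := n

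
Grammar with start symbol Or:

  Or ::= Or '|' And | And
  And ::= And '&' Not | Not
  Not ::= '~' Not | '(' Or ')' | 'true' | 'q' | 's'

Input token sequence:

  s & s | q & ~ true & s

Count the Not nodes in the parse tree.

6

[Or [Or [And [And [Not s]] & [Not s]]] | [And [And [And [Not q]] & [Not ~ [Not true]]] & [Not s]]]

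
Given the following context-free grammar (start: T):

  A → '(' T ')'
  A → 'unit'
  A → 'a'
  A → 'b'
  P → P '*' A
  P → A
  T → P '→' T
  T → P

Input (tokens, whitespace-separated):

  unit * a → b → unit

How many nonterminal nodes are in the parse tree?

[T [P [P [A unit]] * [A a]] → [T [P [A b]] → [T [P [A unit]]]]]

11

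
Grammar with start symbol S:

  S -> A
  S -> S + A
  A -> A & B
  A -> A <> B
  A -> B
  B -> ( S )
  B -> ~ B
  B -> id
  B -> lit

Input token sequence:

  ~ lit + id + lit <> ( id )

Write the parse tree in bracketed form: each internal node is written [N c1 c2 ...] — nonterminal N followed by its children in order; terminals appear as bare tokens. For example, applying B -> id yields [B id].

S
S + A
S + A + A
A + A + A
B + A + A
~ B + A + A
~ lit + A + A
~ lit + B + A
~ lit + id + A
~ lit + id + A <> B
~ lit + id + B <> B
~ lit + id + lit <> B
~ lit + id + lit <> ( S )
~ lit + id + lit <> ( A )
~ lit + id + lit <> ( B )
~ lit + id + lit <> ( id )

[S [S [S [A [B ~ [B lit]]]] + [A [B id]]] + [A [A [B lit]] <> [B ( [S [A [B id]]] )]]]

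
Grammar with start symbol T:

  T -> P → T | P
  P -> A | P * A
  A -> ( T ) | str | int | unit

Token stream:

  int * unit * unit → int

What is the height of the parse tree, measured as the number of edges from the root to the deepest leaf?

5

[T [P [P [P [A int]] * [A unit]] * [A unit]] → [T [P [A int]]]]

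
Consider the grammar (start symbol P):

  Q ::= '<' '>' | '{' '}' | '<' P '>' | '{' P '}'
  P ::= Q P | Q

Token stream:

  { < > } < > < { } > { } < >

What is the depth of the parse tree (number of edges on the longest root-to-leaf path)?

6

[P [Q { [P [Q < >]] }] [P [Q < >] [P [Q < [P [Q { }]] >] [P [Q { }] [P [Q < >]]]]]]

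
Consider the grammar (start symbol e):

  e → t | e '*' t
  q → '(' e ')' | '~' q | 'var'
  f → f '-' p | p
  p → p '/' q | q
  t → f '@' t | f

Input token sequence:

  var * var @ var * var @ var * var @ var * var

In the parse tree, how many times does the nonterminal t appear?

[e [e [e [e [e [t [f [p [q var]]]]] * [t [f [p [q var]]] @ [t [f [p [q var]]]]]] * [t [f [p [q var]]] @ [t [f [p [q var]]]]]] * [t [f [p [q var]]] @ [t [f [p [q var]]]]]] * [t [f [p [q var]]]]]

8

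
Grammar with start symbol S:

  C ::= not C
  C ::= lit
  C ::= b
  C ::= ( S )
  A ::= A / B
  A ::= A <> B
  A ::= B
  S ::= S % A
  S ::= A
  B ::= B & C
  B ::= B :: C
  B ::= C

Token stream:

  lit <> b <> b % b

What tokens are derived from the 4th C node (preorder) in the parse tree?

b

[S [S [A [A [A [B [C lit]]] <> [B [C b]]] <> [B [C b]]]] % [A [B [C b]]]]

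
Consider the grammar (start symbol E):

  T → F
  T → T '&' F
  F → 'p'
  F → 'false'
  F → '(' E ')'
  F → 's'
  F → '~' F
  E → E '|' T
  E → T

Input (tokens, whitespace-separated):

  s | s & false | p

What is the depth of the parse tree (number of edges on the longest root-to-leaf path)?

5

[E [E [E [T [F s]]] | [T [T [F s]] & [F false]]] | [T [F p]]]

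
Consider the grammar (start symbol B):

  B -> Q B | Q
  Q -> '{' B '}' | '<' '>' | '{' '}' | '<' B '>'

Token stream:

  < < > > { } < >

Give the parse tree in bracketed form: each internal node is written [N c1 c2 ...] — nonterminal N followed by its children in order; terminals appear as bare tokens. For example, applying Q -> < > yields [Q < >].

[B [Q < [B [Q < >]] >] [B [Q { }] [B [Q < >]]]]

B
Q B
< B > B
< Q > B
< < > > B
< < > > Q B
< < > > { } B
< < > > { } Q
< < > > { } < >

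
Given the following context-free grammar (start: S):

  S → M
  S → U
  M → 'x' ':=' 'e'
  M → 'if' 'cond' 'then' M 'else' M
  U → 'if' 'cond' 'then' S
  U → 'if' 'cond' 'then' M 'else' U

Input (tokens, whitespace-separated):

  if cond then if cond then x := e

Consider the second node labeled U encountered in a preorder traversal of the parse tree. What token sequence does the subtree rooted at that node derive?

[S [U if cond then [S [U if cond then [S [M x := e]]]]]]

if cond then x := e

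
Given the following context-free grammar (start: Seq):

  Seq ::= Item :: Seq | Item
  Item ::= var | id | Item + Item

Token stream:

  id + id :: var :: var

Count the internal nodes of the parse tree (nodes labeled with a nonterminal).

[Seq [Item [Item id] + [Item id]] :: [Seq [Item var] :: [Seq [Item var]]]]

8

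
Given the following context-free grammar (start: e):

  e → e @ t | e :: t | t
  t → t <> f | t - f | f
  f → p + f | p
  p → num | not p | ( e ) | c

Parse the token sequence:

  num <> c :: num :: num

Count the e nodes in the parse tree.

3

[e [e [e [t [t [f [p num]]] <> [f [p c]]]] :: [t [f [p num]]]] :: [t [f [p num]]]]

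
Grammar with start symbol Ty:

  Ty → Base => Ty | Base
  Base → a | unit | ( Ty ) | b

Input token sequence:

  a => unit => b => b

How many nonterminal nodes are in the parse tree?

8

[Ty [Base a] => [Ty [Base unit] => [Ty [Base b] => [Ty [Base b]]]]]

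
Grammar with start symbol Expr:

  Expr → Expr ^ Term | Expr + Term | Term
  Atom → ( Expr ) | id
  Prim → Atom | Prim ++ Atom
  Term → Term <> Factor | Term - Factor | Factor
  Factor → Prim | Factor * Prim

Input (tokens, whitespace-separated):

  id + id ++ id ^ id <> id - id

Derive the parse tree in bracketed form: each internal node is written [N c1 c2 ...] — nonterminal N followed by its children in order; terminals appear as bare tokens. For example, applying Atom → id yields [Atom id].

[Expr [Expr [Expr [Term [Factor [Prim [Atom id]]]]] + [Term [Factor [Prim [Prim [Atom id]] ++ [Atom id]]]]] ^ [Term [Term [Term [Factor [Prim [Atom id]]]] <> [Factor [Prim [Atom id]]]] - [Factor [Prim [Atom id]]]]]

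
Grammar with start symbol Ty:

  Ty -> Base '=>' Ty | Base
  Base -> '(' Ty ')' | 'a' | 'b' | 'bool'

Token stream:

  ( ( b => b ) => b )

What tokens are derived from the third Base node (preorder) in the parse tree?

b

[Ty [Base ( [Ty [Base ( [Ty [Base b] => [Ty [Base b]]] )] => [Ty [Base b]]] )]]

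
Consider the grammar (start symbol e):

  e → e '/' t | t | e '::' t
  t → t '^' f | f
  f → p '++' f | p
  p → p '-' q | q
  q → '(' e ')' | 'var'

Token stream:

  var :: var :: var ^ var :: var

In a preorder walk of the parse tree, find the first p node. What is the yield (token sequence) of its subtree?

var

[e [e [e [e [t [f [p [q var]]]]] :: [t [f [p [q var]]]]] :: [t [t [f [p [q var]]]] ^ [f [p [q var]]]]] :: [t [f [p [q var]]]]]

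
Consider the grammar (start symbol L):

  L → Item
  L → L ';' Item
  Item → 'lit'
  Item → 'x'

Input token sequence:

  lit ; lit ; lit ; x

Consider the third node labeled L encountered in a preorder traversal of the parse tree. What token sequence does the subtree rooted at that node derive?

[L [L [L [L [Item lit]] ; [Item lit]] ; [Item lit]] ; [Item x]]

lit ; lit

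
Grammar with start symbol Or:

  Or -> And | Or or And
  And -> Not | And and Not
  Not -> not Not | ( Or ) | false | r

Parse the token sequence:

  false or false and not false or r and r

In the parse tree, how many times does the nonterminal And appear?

[Or [Or [Or [And [Not false]]] or [And [And [Not false]] and [Not not [Not false]]]] or [And [And [Not r]] and [Not r]]]

5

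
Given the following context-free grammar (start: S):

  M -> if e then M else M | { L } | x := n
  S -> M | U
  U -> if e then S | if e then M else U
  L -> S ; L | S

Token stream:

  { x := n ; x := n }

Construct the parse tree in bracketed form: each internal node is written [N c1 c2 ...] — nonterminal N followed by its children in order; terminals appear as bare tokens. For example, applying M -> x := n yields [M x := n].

S
M
{ L }
{ S ; L }
{ M ; L }
{ x := n ; L }
{ x := n ; S }
{ x := n ; M }
{ x := n ; x := n }

[S [M { [L [S [M x := n]] ; [L [S [M x := n]]]] }]]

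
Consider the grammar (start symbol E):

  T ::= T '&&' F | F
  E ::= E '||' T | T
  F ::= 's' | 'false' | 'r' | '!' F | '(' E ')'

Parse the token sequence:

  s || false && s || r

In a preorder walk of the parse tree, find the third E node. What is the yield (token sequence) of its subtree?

[E [E [E [T [F s]]] || [T [T [F false]] && [F s]]] || [T [F r]]]

s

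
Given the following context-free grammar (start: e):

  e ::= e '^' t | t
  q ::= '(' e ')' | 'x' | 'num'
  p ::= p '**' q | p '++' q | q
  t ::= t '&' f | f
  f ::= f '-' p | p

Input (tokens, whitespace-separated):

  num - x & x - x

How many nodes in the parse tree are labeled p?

[e [t [t [f [f [p [q num]]] - [p [q x]]]] & [f [f [p [q x]]] - [p [q x]]]]]

4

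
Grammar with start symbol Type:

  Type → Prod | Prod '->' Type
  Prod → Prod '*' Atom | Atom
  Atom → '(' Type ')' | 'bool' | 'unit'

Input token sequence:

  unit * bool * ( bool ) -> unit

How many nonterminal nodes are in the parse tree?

[Type [Prod [Prod [Prod [Atom unit]] * [Atom bool]] * [Atom ( [Type [Prod [Atom bool]]] )]] -> [Type [Prod [Atom unit]]]]

13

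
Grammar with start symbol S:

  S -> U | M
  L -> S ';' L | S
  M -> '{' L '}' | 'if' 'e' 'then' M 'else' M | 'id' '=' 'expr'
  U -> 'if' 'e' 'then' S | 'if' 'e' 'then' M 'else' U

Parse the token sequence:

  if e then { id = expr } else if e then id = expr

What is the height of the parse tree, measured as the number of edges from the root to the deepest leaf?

[S [U if e then [M { [L [S [M id = expr]]] }] else [U if e then [S [M id = expr]]]]]

6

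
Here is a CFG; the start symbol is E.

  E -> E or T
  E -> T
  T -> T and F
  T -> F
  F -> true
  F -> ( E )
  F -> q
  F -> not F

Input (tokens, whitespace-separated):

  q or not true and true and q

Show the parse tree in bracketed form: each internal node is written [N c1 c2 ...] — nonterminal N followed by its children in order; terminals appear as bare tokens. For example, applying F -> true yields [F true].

E
E or T
T or T
F or T
q or T
q or T and F
q or T and F and F
q or F and F and F
q or not F and F and F
q or not true and F and F
q or not true and true and F
q or not true and true and q

[E [E [T [F q]]] or [T [T [T [F not [F true]]] and [F true]] and [F q]]]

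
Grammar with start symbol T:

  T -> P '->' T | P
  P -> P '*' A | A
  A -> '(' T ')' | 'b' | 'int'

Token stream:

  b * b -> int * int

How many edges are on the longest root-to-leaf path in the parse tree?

5

[T [P [P [A b]] * [A b]] -> [T [P [P [A int]] * [A int]]]]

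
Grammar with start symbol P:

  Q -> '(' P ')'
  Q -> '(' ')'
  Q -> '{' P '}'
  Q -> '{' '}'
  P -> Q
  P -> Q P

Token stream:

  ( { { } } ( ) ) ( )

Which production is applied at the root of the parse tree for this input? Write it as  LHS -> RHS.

P -> Q P

[P [Q ( [P [Q { [P [Q { }]] }] [P [Q ( )]]] )] [P [Q ( )]]]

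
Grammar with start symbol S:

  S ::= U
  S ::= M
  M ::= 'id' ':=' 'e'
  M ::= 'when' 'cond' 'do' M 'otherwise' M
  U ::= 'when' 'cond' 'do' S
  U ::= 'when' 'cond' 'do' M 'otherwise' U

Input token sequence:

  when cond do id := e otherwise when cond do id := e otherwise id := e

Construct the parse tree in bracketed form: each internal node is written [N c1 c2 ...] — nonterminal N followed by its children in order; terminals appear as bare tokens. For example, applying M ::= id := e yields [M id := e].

S
M
when cond do M otherwise M
when cond do id := e otherwise M
when cond do id := e otherwise when cond do M otherwise M
when cond do id := e otherwise when cond do id := e otherwise M
when cond do id := e otherwise when cond do id := e otherwise id := e

[S [M when cond do [M id := e] otherwise [M when cond do [M id := e] otherwise [M id := e]]]]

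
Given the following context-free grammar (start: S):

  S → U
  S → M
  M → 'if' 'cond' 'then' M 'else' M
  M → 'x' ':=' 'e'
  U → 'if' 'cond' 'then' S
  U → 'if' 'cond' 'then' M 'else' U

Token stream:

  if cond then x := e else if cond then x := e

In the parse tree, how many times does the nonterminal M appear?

2

[S [U if cond then [M x := e] else [U if cond then [S [M x := e]]]]]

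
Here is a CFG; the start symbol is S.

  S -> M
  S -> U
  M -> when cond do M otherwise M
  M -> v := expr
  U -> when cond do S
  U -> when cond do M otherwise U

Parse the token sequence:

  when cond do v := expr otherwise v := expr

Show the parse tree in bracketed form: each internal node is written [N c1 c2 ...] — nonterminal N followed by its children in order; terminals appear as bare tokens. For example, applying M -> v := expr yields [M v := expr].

[S [M when cond do [M v := expr] otherwise [M v := expr]]]

S
M
when cond do M otherwise M
when cond do v := expr otherwise M
when cond do v := expr otherwise v := expr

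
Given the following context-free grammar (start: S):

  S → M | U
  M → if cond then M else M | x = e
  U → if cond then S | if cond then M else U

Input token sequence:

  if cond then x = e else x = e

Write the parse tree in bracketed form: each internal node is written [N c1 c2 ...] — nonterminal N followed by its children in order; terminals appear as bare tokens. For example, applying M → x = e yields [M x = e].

S
M
if cond then M else M
if cond then x = e else M
if cond then x = e else x = e

[S [M if cond then [M x = e] else [M x = e]]]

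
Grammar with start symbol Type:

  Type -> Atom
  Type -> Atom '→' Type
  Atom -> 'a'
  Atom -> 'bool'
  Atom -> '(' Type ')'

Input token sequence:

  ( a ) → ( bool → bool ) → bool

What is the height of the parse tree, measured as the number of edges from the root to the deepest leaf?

[Type [Atom ( [Type [Atom a]] )] → [Type [Atom ( [Type [Atom bool] → [Type [Atom bool]]] )] → [Type [Atom bool]]]]

6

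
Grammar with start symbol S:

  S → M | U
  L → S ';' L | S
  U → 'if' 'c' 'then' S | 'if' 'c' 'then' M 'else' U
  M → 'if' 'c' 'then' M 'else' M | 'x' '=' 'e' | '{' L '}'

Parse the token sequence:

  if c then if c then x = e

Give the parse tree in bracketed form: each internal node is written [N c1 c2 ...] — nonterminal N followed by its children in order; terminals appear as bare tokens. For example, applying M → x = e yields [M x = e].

[S [U if c then [S [U if c then [S [M x = e]]]]]]

S
U
if c then S
if c then U
if c then if c then S
if c then if c then M
if c then if c then x = e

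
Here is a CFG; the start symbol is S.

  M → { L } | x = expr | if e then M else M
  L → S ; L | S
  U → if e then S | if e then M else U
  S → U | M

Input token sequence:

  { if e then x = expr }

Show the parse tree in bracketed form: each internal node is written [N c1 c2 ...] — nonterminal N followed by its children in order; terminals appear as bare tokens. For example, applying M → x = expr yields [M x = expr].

[S [M { [L [S [U if e then [S [M x = expr]]]]] }]]

S
M
{ L }
{ S }
{ U }
{ if e then S }
{ if e then M }
{ if e then x = expr }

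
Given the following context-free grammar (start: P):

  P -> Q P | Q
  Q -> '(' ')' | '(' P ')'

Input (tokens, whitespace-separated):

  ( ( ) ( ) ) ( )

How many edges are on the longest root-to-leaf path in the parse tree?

5

[P [Q ( [P [Q ( )] [P [Q ( )]]] )] [P [Q ( )]]]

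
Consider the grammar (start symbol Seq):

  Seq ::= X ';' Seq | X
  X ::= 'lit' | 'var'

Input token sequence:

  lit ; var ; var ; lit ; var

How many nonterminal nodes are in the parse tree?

10

[Seq [X lit] ; [Seq [X var] ; [Seq [X var] ; [Seq [X lit] ; [Seq [X var]]]]]]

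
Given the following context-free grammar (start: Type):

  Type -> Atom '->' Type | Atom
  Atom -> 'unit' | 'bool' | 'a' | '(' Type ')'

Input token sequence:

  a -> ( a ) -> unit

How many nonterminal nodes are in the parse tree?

[Type [Atom a] -> [Type [Atom ( [Type [Atom a]] )] -> [Type [Atom unit]]]]

8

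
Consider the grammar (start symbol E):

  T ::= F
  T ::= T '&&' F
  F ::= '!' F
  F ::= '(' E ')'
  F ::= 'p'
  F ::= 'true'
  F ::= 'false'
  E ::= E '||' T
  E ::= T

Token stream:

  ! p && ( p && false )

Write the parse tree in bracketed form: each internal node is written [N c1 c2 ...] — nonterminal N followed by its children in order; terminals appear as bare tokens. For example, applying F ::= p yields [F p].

E
T
T && F
F && F
! F && F
! p && F
! p && ( E )
! p && ( T )
! p && ( T && F )
! p && ( F && F )
! p && ( p && F )
! p && ( p && false )

[E [T [T [F ! [F p]]] && [F ( [E [T [T [F p]] && [F false]]] )]]]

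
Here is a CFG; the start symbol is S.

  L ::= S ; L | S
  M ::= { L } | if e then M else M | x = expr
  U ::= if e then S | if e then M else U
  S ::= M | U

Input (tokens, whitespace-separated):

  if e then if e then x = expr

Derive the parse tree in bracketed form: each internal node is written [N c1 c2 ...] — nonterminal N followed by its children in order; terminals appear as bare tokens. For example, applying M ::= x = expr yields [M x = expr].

[S [U if e then [S [U if e then [S [M x = expr]]]]]]

S
U
if e then S
if e then U
if e then if e then S
if e then if e then M
if e then if e then x = expr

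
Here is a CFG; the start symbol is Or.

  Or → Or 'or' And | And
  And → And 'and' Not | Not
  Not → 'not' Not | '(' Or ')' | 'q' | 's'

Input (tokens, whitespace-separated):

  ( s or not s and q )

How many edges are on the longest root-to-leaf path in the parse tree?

8

[Or [And [Not ( [Or [Or [And [Not s]]] or [And [And [Not not [Not s]]] and [Not q]]] )]]]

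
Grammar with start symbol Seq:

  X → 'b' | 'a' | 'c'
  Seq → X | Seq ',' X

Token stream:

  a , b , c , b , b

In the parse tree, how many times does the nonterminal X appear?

5

[Seq [Seq [Seq [Seq [Seq [X a]] , [X b]] , [X c]] , [X b]] , [X b]]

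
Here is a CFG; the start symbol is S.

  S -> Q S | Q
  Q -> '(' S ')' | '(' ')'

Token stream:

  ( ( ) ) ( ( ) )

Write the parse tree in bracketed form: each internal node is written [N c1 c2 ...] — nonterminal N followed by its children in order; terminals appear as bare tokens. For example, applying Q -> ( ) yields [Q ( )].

[S [Q ( [S [Q ( )]] )] [S [Q ( [S [Q ( )]] )]]]

S
Q S
( S ) S
( Q ) S
( ( ) ) S
( ( ) ) Q
( ( ) ) ( S )
( ( ) ) ( Q )
( ( ) ) ( ( ) )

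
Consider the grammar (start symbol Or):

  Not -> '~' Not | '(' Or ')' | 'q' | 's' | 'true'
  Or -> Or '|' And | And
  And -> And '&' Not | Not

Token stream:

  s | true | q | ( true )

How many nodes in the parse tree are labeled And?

5

[Or [Or [Or [Or [And [Not s]]] | [And [Not true]]] | [And [Not q]]] | [And [Not ( [Or [And [Not true]]] )]]]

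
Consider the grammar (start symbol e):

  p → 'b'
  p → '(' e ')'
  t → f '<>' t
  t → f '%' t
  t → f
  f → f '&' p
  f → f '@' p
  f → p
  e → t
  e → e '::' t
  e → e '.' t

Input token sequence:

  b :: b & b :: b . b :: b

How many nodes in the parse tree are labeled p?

[e [e [e [e [e [t [f [p b]]]] :: [t [f [f [p b]] & [p b]]]] :: [t [f [p b]]]] . [t [f [p b]]]] :: [t [f [p b]]]]

6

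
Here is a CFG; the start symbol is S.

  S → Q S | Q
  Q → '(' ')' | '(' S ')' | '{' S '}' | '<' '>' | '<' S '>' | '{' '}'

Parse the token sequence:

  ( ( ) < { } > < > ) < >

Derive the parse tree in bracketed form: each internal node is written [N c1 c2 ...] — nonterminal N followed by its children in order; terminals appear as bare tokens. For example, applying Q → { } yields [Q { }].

[S [Q ( [S [Q ( )] [S [Q < [S [Q { }]] >] [S [Q < >]]]] )] [S [Q < >]]]

S
Q S
( S ) S
( Q S ) S
( ( ) S ) S
( ( ) Q S ) S
( ( ) < S > S ) S
( ( ) < Q > S ) S
( ( ) < { } > S ) S
( ( ) < { } > Q ) S
( ( ) < { } > < > ) S
( ( ) < { } > < > ) Q
( ( ) < { } > < > ) < >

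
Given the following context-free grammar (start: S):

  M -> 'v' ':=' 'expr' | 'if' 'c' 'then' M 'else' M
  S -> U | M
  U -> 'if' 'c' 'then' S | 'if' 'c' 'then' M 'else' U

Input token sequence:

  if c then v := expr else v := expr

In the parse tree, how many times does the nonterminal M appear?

[S [M if c then [M v := expr] else [M v := expr]]]

3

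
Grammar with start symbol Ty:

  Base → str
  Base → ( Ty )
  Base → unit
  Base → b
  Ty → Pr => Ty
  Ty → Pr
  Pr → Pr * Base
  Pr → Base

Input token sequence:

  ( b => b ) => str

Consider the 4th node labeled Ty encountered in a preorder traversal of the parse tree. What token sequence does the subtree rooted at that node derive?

[Ty [Pr [Base ( [Ty [Pr [Base b]] => [Ty [Pr [Base b]]]] )]] => [Ty [Pr [Base str]]]]

str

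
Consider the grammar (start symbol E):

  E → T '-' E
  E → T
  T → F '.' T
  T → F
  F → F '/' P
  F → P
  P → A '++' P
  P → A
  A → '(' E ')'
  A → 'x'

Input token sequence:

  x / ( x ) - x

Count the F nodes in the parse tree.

4

[E [T [F [F [P [A x]]] / [P [A ( [E [T [F [P [A x]]]]] )]]]] - [E [T [F [P [A x]]]]]]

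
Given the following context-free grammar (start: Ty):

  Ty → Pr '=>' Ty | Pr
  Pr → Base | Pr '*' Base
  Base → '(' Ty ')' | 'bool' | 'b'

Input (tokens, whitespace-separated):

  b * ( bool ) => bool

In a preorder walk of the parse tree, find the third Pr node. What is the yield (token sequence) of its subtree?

[Ty [Pr [Pr [Base b]] * [Base ( [Ty [Pr [Base bool]]] )]] => [Ty [Pr [Base bool]]]]

bool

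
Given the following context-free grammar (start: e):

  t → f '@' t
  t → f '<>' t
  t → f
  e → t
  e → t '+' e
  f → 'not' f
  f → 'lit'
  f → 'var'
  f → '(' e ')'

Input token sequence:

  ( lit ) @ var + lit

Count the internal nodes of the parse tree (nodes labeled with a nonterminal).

11

[e [t [f ( [e [t [f lit]]] )] @ [t [f var]]] + [e [t [f lit]]]]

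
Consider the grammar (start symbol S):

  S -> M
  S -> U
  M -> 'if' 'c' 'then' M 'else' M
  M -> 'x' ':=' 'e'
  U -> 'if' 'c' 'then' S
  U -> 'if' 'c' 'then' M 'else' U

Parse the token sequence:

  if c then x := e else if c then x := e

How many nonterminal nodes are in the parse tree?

6

[S [U if c then [M x := e] else [U if c then [S [M x := e]]]]]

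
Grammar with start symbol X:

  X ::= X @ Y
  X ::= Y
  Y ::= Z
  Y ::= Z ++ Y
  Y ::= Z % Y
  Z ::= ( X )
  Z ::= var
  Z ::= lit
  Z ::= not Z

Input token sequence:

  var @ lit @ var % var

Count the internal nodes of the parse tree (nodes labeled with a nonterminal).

[X [X [X [Y [Z var]]] @ [Y [Z lit]]] @ [Y [Z var] % [Y [Z var]]]]

11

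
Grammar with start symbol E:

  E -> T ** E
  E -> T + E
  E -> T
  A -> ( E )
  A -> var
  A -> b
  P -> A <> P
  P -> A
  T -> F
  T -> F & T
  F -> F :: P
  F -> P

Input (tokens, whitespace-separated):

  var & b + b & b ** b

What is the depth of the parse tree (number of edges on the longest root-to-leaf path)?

7

[E [T [F [P [A var]]] & [T [F [P [A b]]]]] + [E [T [F [P [A b]]] & [T [F [P [A b]]]]] ** [E [T [F [P [A b]]]]]]]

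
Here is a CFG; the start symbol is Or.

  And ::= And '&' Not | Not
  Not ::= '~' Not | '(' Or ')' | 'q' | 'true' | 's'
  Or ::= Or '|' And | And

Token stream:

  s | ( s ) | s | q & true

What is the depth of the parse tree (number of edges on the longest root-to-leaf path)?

[Or [Or [Or [Or [And [Not s]]] | [And [Not ( [Or [And [Not s]]] )]]] | [And [Not s]]] | [And [And [Not q]] & [Not true]]]

8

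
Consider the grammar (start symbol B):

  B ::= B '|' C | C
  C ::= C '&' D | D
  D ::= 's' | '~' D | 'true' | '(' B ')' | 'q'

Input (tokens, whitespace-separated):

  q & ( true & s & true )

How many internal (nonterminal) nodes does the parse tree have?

[B [C [C [D q]] & [D ( [B [C [C [C [D true]] & [D s]] & [D true]]] )]]]

12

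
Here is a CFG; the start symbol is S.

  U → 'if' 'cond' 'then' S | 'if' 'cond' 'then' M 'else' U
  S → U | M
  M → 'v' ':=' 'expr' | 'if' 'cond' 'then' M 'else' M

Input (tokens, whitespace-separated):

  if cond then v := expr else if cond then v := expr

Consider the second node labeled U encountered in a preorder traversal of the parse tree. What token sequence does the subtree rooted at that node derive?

[S [U if cond then [M v := expr] else [U if cond then [S [M v := expr]]]]]

if cond then v := expr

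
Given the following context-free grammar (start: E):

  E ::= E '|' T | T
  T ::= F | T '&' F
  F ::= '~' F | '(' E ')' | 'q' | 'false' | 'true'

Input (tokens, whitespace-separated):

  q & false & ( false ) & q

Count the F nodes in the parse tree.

[E [T [T [T [T [F q]] & [F false]] & [F ( [E [T [F false]]] )]] & [F q]]]

5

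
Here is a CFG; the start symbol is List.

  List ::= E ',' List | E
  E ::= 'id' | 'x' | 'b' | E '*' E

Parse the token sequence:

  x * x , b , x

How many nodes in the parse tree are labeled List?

3

[List [E [E x] * [E x]] , [List [E b] , [List [E x]]]]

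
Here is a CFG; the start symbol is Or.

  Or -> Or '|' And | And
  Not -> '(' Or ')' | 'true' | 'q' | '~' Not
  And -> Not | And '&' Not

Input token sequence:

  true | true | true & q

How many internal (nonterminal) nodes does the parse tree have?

[Or [Or [Or [And [Not true]]] | [And [Not true]]] | [And [And [Not true]] & [Not q]]]

11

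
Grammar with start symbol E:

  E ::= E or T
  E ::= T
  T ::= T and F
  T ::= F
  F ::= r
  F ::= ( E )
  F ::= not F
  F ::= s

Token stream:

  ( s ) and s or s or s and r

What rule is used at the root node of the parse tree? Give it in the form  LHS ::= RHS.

[E [E [E [T [T [F ( [E [T [F s]]] )]] and [F s]]] or [T [F s]]] or [T [T [F s]] and [F r]]]

E ::= E or T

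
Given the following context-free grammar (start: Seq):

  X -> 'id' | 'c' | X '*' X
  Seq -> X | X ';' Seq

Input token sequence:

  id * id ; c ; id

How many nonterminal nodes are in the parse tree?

[Seq [X [X id] * [X id]] ; [Seq [X c] ; [Seq [X id]]]]

8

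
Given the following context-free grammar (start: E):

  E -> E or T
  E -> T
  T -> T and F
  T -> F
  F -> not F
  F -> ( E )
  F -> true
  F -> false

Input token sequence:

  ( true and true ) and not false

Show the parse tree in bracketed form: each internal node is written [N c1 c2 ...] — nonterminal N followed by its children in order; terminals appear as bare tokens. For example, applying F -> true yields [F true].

[E [T [T [F ( [E [T [T [F true]] and [F true]]] )]] and [F not [F false]]]]

E
T
T and F
F and F
( E ) and F
( T ) and F
( T and F ) and F
( F and F ) and F
( true and F ) and F
( true and true ) and F
( true and true ) and not F
( true and true ) and not false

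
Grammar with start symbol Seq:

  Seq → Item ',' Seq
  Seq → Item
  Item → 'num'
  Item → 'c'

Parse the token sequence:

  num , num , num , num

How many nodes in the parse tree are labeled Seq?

[Seq [Item num] , [Seq [Item num] , [Seq [Item num] , [Seq [Item num]]]]]

4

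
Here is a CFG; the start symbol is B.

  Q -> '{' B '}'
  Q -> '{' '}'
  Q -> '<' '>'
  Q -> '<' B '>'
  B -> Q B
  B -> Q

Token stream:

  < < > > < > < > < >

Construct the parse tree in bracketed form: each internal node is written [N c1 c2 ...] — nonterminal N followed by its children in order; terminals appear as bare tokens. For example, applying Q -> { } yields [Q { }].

[B [Q < [B [Q < >]] >] [B [Q < >] [B [Q < >] [B [Q < >]]]]]

B
Q B
< B > B
< Q > B
< < > > B
< < > > Q B
< < > > < > B
< < > > < > Q B
< < > > < > < > B
< < > > < > < > Q
< < > > < > < > < >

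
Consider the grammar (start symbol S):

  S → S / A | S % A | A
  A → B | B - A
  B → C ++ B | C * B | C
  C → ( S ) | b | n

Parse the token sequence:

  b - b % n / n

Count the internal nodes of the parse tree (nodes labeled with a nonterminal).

[S [S [S [A [B [C b]] - [A [B [C b]]]]] % [A [B [C n]]]] / [A [B [C n]]]]

15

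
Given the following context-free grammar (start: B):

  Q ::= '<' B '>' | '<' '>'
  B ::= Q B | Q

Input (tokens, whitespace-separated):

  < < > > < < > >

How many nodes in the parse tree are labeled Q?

[B [Q < [B [Q < >]] >] [B [Q < [B [Q < >]] >]]]

4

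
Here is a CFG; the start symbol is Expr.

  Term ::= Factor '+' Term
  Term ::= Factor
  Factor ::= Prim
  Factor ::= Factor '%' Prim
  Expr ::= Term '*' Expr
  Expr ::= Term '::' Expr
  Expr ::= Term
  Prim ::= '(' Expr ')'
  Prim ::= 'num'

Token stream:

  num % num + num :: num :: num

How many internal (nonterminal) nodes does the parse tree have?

17

[Expr [Term [Factor [Factor [Prim num]] % [Prim num]] + [Term [Factor [Prim num]]]] :: [Expr [Term [Factor [Prim num]]] :: [Expr [Term [Factor [Prim num]]]]]]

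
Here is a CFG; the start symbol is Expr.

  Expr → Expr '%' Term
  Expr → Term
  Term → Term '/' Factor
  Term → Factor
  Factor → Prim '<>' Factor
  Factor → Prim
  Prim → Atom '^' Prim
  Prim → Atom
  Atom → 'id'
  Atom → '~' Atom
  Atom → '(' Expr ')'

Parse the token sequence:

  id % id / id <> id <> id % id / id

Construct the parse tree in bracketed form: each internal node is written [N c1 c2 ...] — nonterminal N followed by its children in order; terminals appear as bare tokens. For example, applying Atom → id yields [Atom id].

[Expr [Expr [Expr [Term [Factor [Prim [Atom id]]]]] % [Term [Term [Factor [Prim [Atom id]]]] / [Factor [Prim [Atom id]] <> [Factor [Prim [Atom id]] <> [Factor [Prim [Atom id]]]]]]] % [Term [Term [Factor [Prim [Atom id]]]] / [Factor [Prim [Atom id]]]]]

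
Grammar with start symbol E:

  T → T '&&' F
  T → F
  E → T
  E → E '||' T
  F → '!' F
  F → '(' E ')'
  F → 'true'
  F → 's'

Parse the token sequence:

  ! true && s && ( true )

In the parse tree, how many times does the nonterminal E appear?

2

[E [T [T [T [F ! [F true]]] && [F s]] && [F ( [E [T [F true]]] )]]]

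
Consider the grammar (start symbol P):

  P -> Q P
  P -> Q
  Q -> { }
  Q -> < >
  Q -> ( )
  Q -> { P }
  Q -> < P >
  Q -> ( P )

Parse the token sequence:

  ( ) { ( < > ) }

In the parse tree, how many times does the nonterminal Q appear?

4

[P [Q ( )] [P [Q { [P [Q ( [P [Q < >]] )]] }]]]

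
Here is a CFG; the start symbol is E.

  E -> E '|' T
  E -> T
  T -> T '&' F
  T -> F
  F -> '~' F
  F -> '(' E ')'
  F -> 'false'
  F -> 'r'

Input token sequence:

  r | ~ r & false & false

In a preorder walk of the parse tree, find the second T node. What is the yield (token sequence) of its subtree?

~ r & false & false

[E [E [T [F r]]] | [T [T [T [F ~ [F r]]] & [F false]] & [F false]]]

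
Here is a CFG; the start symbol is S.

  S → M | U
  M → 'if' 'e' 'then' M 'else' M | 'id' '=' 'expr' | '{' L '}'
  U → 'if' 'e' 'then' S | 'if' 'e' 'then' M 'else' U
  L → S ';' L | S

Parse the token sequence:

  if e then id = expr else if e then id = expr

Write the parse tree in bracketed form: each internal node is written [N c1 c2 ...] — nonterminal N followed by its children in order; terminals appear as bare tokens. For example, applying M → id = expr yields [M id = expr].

[S [U if e then [M id = expr] else [U if e then [S [M id = expr]]]]]

S
U
if e then M else U
if e then id = expr else U
if e then id = expr else if e then S
if e then id = expr else if e then M
if e then id = expr else if e then id = expr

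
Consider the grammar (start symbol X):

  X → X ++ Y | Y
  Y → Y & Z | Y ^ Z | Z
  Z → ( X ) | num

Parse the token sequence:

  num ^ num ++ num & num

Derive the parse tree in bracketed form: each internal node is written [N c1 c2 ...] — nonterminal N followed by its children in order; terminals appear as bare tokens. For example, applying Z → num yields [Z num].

[X [X [Y [Y [Z num]] ^ [Z num]]] ++ [Y [Y [Z num]] & [Z num]]]

X
X ++ Y
Y ++ Y
Y ^ Z ++ Y
Z ^ Z ++ Y
num ^ Z ++ Y
num ^ num ++ Y
num ^ num ++ Y & Z
num ^ num ++ Z & Z
num ^ num ++ num & Z
num ^ num ++ num & num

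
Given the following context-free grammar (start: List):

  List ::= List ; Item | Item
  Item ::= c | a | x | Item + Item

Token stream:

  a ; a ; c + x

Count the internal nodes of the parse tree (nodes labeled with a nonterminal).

[List [List [List [Item a]] ; [Item a]] ; [Item [Item c] + [Item x]]]

8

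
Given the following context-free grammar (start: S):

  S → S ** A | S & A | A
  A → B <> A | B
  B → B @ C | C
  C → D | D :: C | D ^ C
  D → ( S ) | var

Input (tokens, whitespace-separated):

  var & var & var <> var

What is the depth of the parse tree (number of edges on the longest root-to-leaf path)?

[S [S [S [A [B [C [D var]]]]] & [A [B [C [D var]]]]] & [A [B [C [D var]]] <> [A [B [C [D var]]]]]]

7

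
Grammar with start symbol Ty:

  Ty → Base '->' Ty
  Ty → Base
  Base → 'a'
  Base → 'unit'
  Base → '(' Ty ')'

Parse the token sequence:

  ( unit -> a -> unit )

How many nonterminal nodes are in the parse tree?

8

[Ty [Base ( [Ty [Base unit] -> [Ty [Base a] -> [Ty [Base unit]]]] )]]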